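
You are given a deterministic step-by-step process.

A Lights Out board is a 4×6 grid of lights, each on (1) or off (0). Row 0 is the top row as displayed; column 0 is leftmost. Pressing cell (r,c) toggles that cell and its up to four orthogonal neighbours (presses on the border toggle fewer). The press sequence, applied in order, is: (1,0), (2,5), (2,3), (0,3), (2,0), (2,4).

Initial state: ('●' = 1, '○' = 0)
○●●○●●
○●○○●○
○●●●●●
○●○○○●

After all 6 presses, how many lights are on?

11

gen 0: ○●●○●●
○●○○●○
○●●●●●
○●○○○●
gen 1: ●●●○●●
●○○○●○
●●●●●●
○●○○○●
gen 2: ●●●○●●
●○○○●●
●●●●○○
○●○○○○
gen 3: ●●●○●●
●○○●●●
●●○○●○
○●○●○○
gen 4: ●●○●○●
●○○○●●
●●○○●○
○●○●○○
gen 5: ●●○●○●
○○○○●●
○○○○●○
●●○●○○
gen 6: ●●○●○●
○○○○○●
○○○●○●
●●○●●○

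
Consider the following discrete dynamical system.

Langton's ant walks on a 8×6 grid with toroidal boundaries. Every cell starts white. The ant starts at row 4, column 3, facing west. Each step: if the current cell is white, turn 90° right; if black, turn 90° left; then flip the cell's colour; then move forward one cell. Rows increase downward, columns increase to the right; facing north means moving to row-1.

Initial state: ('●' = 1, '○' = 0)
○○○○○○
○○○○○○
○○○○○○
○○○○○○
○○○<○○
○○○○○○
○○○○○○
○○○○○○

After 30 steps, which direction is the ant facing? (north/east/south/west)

[0] ○○○○○○
○○○○○○
○○○○○○
○○○○○○
○○○<○○
○○○○○○
○○○○○○
○○○○○○
[1] ○○○○○○
○○○○○○
○○○○○○
○○○^○○
○○○●○○
○○○○○○
○○○○○○
○○○○○○
[2] ○○○○○○
○○○○○○
○○○○○○
○○○●>○
○○○●○○
○○○○○○
○○○○○○
○○○○○○
[3] ○○○○○○
○○○○○○
○○○○○○
○○○●●○
○○○●v○
○○○○○○
○○○○○○
○○○○○○
[4] ○○○○○○
○○○○○○
○○○○○○
○○○●●○
○○○<●○
○○○○○○
○○○○○○
○○○○○○
[5] ○○○○○○
○○○○○○
○○○○○○
○○○●●○
○○○○●○
○○○v○○
○○○○○○
○○○○○○
[6] ○○○○○○
○○○○○○
○○○○○○
○○○●●○
○○○○●○
○○<●○○
○○○○○○
○○○○○○
[7] ○○○○○○
○○○○○○
○○○○○○
○○○●●○
○○^○●○
○○●●○○
○○○○○○
○○○○○○
[8] ○○○○○○
○○○○○○
○○○○○○
○○○●●○
○○●>●○
○○●●○○
○○○○○○
○○○○○○
[9] ○○○○○○
○○○○○○
○○○○○○
○○○●●○
○○●●●○
○○●v○○
○○○○○○
○○○○○○
[10] ○○○○○○
○○○○○○
○○○○○○
○○○●●○
○○●●●○
○○●○>○
○○○○○○
○○○○○○
[11] ○○○○○○
○○○○○○
○○○○○○
○○○●●○
○○●●●○
○○●○●○
○○○○v○
○○○○○○
[12] ○○○○○○
○○○○○○
○○○○○○
○○○●●○
○○●●●○
○○●○●○
○○○<●○
○○○○○○
[13] ○○○○○○
○○○○○○
○○○○○○
○○○●●○
○○●●●○
○○●^●○
○○○●●○
○○○○○○
[14] ○○○○○○
○○○○○○
○○○○○○
○○○●●○
○○●●●○
○○●●>○
○○○●●○
○○○○○○
[15] ○○○○○○
○○○○○○
○○○○○○
○○○●●○
○○●●^○
○○●●○○
○○○●●○
○○○○○○
[16] ○○○○○○
○○○○○○
○○○○○○
○○○●●○
○○●<○○
○○●●○○
○○○●●○
○○○○○○
[17] ○○○○○○
○○○○○○
○○○○○○
○○○●●○
○○●○○○
○○●v○○
○○○●●○
○○○○○○
[18] ○○○○○○
○○○○○○
○○○○○○
○○○●●○
○○●○○○
○○●○>○
○○○●●○
○○○○○○
[19] ○○○○○○
○○○○○○
○○○○○○
○○○●●○
○○●○○○
○○●○●○
○○○●v○
○○○○○○
[20] ○○○○○○
○○○○○○
○○○○○○
○○○●●○
○○●○○○
○○●○●○
○○○●○>
○○○○○○
[21] ○○○○○○
○○○○○○
○○○○○○
○○○●●○
○○●○○○
○○●○●○
○○○●○●
○○○○○v
[22] ○○○○○○
○○○○○○
○○○○○○
○○○●●○
○○●○○○
○○●○●○
○○○●○●
○○○○<●
[23] ○○○○○○
○○○○○○
○○○○○○
○○○●●○
○○●○○○
○○●○●○
○○○●^●
○○○○●●
[24] ○○○○○○
○○○○○○
○○○○○○
○○○●●○
○○●○○○
○○●○●○
○○○●●>
○○○○●●
[25] ○○○○○○
○○○○○○
○○○○○○
○○○●●○
○○●○○○
○○●○●^
○○○●●○
○○○○●●
[26] ○○○○○○
○○○○○○
○○○○○○
○○○●●○
○○●○○○
>○●○●●
○○○●●○
○○○○●●
[27] ○○○○○○
○○○○○○
○○○○○○
○○○●●○
○○●○○○
●○●○●●
v○○●●○
○○○○●●
[28] ○○○○○○
○○○○○○
○○○○○○
○○○●●○
○○●○○○
●○●○●●
●○○●●<
○○○○●●
[29] ○○○○○○
○○○○○○
○○○○○○
○○○●●○
○○●○○○
●○●○●^
●○○●●●
○○○○●●
[30] ○○○○○○
○○○○○○
○○○○○○
○○○●●○
○○●○○○
●○●○<○
●○○●●●
○○○○●●

west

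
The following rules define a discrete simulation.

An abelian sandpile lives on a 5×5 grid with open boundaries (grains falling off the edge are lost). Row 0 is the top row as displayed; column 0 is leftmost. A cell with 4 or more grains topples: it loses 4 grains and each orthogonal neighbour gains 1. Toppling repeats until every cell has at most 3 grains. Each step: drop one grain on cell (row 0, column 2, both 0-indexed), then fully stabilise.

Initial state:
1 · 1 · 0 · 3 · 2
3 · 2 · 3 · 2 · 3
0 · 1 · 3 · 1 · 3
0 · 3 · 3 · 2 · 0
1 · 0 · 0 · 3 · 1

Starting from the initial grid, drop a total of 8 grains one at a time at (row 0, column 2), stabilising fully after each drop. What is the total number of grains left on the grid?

41

[0] 1 · 1 · 0 · 3 · 2
3 · 2 · 3 · 2 · 3
0 · 1 · 3 · 1 · 3
0 · 3 · 3 · 2 · 0
1 · 0 · 0 · 3 · 1
[1] 1 · 1 · 1 · 3 · 2
3 · 2 · 3 · 2 · 3
0 · 1 · 3 · 1 · 3
0 · 3 · 3 · 2 · 0
1 · 0 · 0 · 3 · 1
[2] 1 · 1 · 2 · 3 · 2
3 · 2 · 3 · 2 · 3
0 · 1 · 3 · 1 · 3
0 · 3 · 3 · 2 · 0
1 · 0 · 0 · 3 · 1
[3] 1 · 1 · 3 · 3 · 2
3 · 2 · 3 · 2 · 3
0 · 1 · 3 · 1 · 3
0 · 3 · 3 · 2 · 0
1 · 0 · 0 · 3 · 1
[4] 1 · 2 · 2 · 2 · 0
3 · 3 · 2 · 2 · 2
0 · 3 · 2 · 1 · 1
1 · 0 · 2 · 1 · 2
1 · 1 · 2 · 0 · 2
[5] 1 · 2 · 3 · 2 · 0
3 · 3 · 2 · 2 · 2
0 · 3 · 2 · 1 · 1
1 · 0 · 2 · 1 · 2
1 · 1 · 2 · 0 · 2
[6] 1 · 3 · 0 · 3 · 0
3 · 3 · 3 · 2 · 2
0 · 3 · 2 · 1 · 1
1 · 0 · 2 · 1 · 2
1 · 1 · 2 · 0 · 2
[7] 1 · 3 · 1 · 3 · 0
3 · 3 · 3 · 2 · 2
0 · 3 · 2 · 1 · 1
1 · 0 · 2 · 1 · 2
1 · 1 · 2 · 0 · 2
[8] 1 · 3 · 2 · 3 · 0
3 · 3 · 3 · 2 · 2
0 · 3 · 2 · 1 · 1
1 · 0 · 2 · 1 · 2
1 · 1 · 2 · 0 · 2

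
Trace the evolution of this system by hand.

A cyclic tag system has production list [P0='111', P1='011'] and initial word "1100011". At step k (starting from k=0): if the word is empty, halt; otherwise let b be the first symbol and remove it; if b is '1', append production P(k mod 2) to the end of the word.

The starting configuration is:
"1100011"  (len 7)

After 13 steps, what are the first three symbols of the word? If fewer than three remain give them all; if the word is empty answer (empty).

011

gen 0: "1100011"  (len 7)
gen 1: "100011111"  (len 9)
gen 2: "00011111011"  (len 11)
gen 3: "0011111011"  (len 10)
gen 4: "011111011"  (len 9)
gen 5: "11111011"  (len 8)
gen 6: "1111011011"  (len 10)
gen 7: "111011011111"  (len 12)
gen 8: "11011011111011"  (len 14)
gen 9: "1011011111011111"  (len 16)
gen 10: "011011111011111011"  (len 18)
gen 11: "11011111011111011"  (len 17)
gen 12: "1011111011111011011"  (len 19)
gen 13: "011111011111011011111"  (len 21)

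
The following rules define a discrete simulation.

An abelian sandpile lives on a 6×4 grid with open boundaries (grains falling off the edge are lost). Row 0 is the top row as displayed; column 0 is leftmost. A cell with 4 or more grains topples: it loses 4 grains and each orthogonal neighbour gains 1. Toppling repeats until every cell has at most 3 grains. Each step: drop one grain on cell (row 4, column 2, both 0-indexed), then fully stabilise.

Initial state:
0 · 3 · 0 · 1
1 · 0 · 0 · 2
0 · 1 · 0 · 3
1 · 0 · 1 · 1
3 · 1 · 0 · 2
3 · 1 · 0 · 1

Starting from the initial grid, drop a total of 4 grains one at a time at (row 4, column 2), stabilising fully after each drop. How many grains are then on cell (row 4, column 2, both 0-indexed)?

[0] 0 · 3 · 0 · 1
1 · 0 · 0 · 2
0 · 1 · 0 · 3
1 · 0 · 1 · 1
3 · 1 · 0 · 2
3 · 1 · 0 · 1
[1] 0 · 3 · 0 · 1
1 · 0 · 0 · 2
0 · 1 · 0 · 3
1 · 0 · 1 · 1
3 · 1 · 1 · 2
3 · 1 · 0 · 1
[2] 0 · 3 · 0 · 1
1 · 0 · 0 · 2
0 · 1 · 0 · 3
1 · 0 · 1 · 1
3 · 1 · 2 · 2
3 · 1 · 0 · 1
[3] 0 · 3 · 0 · 1
1 · 0 · 0 · 2
0 · 1 · 0 · 3
1 · 0 · 1 · 1
3 · 1 · 3 · 2
3 · 1 · 0 · 1
[4] 0 · 3 · 0 · 1
1 · 0 · 0 · 2
0 · 1 · 0 · 3
1 · 0 · 2 · 1
3 · 2 · 0 · 3
3 · 1 · 1 · 1

0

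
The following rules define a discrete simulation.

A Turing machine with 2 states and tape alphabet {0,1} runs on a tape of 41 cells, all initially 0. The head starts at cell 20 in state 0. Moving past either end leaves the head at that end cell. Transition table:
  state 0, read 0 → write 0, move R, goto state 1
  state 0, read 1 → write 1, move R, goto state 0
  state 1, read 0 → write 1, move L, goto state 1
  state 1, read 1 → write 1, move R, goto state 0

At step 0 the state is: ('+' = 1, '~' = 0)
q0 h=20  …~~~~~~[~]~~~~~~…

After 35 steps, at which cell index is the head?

gen 0: q0 h=20  …~~~~~~[~]~~~~~~…
gen 1: q1 h=21  …~~~~~~[~]~~~~~~…
gen 2: q1 h=20  …~~~~~~[~]+~~~~~…
gen 3: q1 h=19  …~~~~~~[~]++~~~~…
gen 4: q1 h=18  …~~~~~~[~]+++~~~…
gen 5: q1 h=17  …~~~~~~[~]++++~~…
gen 6: q1 h=16  …~~~~~~[~]+++++~…
gen 7: q1 h=15  …~~~~~~[~]++++++…
gen 8: q1 h=14  …~~~~~~[~]++++++…
gen 9: q1 h=13  …~~~~~~[~]++++++…
gen 10: q1 h=12  …~~~~~~[~]++++++…
gen 11: q1 h=11  …~~~~~~[~]++++++…
gen 12: q1 h=10  …~~~~~~[~]++++++…
gen 13: q1 h= 9  …~~~~~~[~]++++++…
gen 14: q1 h= 8  …~~~~~~[~]++++++…
gen 15: q1 h= 7  …~~~~~~[~]++++++…
gen 16: q1 h= 6  |~~~~~~[~]++++++…
gen 17: q1 h= 5  |~~~~~[~]++++++…
gen 18: q1 h= 4  |~~~~[~]++++++…
gen 19: q1 h= 3  |~~~[~]++++++…
gen 20: q1 h= 2  |~~[~]++++++…
gen 21: q1 h= 1  |~[~]++++++…
gen 22: q1 h= 0  |[~]++++++…
gen 23: q1 h= 0  |[+]++++++…
gen 24: q0 h= 1  |+[+]++++++…
gen 25: q0 h= 2  |++[+]++++++…
gen 26: q0 h= 3  |+++[+]++++++…
gen 27: q0 h= 4  |++++[+]++++++…
gen 28: q0 h= 5  |+++++[+]++++++…
gen 29: q0 h= 6  |++++++[+]++++++…
gen 30: q0 h= 7  …++++++[+]++++++…
gen 31: q0 h= 8  …++++++[+]++++++…
gen 32: q0 h= 9  …++++++[+]++++++…
gen 33: q0 h=10  …++++++[+]++++++…
gen 34: q0 h=11  …++++++[+]++++++…
gen 35: q0 h=12  …++++++[+]++++++…

12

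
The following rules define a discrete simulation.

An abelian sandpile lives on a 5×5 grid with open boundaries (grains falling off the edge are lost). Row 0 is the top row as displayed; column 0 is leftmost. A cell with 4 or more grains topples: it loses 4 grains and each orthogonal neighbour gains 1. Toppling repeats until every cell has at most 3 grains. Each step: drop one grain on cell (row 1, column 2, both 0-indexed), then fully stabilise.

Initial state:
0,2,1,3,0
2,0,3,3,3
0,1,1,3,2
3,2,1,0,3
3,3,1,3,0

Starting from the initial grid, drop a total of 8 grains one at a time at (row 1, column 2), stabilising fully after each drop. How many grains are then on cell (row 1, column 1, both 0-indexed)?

3

t=0: 0,2,1,3,0
2,0,3,3,3
0,1,1,3,2
3,2,1,0,3
3,3,1,3,0
t=1: 0,2,3,0,2
2,1,1,3,1
0,1,3,1,1
3,2,1,2,0
3,3,1,3,1
t=2: 0,2,3,0,2
2,1,2,3,1
0,1,3,1,1
3,2,1,2,0
3,3,1,3,1
t=3: 0,2,3,0,2
2,1,3,3,1
0,1,3,1,1
3,2,1,2,0
3,3,1,3,1
t=4: 0,3,0,2,2
2,2,3,0,2
0,2,0,3,1
3,2,2,2,0
3,3,1,3,1
t=5: 0,3,1,2,2
2,3,0,1,2
0,2,1,3,1
3,2,2,2,0
3,3,1,3,1
t=6: 0,3,1,2,2
2,3,1,1,2
0,2,1,3,1
3,2,2,2,0
3,3,1,3,1
t=7: 0,3,1,2,2
2,3,2,1,2
0,2,1,3,1
3,2,2,2,0
3,3,1,3,1
t=8: 0,3,1,2,2
2,3,3,1,2
0,2,1,3,1
3,2,2,2,0
3,3,1,3,1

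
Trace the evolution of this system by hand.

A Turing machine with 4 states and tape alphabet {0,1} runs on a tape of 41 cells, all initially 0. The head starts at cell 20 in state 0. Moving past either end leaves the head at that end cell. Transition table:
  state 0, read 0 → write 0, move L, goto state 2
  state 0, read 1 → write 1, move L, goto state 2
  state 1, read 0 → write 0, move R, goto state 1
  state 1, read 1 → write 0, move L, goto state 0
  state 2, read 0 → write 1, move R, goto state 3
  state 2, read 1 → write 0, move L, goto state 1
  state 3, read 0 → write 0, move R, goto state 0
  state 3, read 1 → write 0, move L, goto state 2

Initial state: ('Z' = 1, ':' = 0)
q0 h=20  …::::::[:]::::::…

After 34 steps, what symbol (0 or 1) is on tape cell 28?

1

0) q0 h=20  …::::::[:]::::::…
1) q2 h=19  …::::::[:]::::::…
2) q3 h=20  …:::::Z[:]::::::…
3) q0 h=21  …::::Z:[:]::::::…
4) q2 h=20  …:::::Z[:]::::::…
5) q3 h=21  …::::ZZ[:]::::::…
6) q0 h=22  …:::ZZ:[:]::::::…
7) q2 h=21  …::::ZZ[:]::::::…
8) q3 h=22  …:::ZZZ[:]::::::…
9) q0 h=23  …::ZZZ:[:]::::::…
10) q2 h=22  …:::ZZZ[:]::::::…
11) q3 h=23  …::ZZZZ[:]::::::…
12) q0 h=24  …:ZZZZ:[:]::::::…
13) q2 h=23  …::ZZZZ[:]::::::…
14) q3 h=24  …:ZZZZZ[:]::::::…
15) q0 h=25  …ZZZZZ:[:]::::::…
16) q2 h=24  …:ZZZZZ[:]::::::…
17) q3 h=25  …ZZZZZZ[:]::::::…
18) q0 h=26  …ZZZZZ:[:]::::::…
19) q2 h=25  …ZZZZZZ[:]::::::…
20) q3 h=26  …ZZZZZZ[:]::::::…
21) q0 h=27  …ZZZZZ:[:]::::::…
22) q2 h=26  …ZZZZZZ[:]::::::…
23) q3 h=27  …ZZZZZZ[:]::::::…
24) q0 h=28  …ZZZZZ:[:]::::::…
25) q2 h=27  …ZZZZZZ[:]::::::…
26) q3 h=28  …ZZZZZZ[:]::::::…
27) q0 h=29  …ZZZZZ:[:]::::::…
28) q2 h=28  …ZZZZZZ[:]::::::…
29) q3 h=29  …ZZZZZZ[:]::::::…
30) q0 h=30  …ZZZZZ:[:]::::::…
31) q2 h=29  …ZZZZZZ[:]::::::…
32) q3 h=30  …ZZZZZZ[:]::::::…
33) q0 h=31  …ZZZZZ:[:]::::::…
34) q2 h=30  …ZZZZZZ[:]::::::…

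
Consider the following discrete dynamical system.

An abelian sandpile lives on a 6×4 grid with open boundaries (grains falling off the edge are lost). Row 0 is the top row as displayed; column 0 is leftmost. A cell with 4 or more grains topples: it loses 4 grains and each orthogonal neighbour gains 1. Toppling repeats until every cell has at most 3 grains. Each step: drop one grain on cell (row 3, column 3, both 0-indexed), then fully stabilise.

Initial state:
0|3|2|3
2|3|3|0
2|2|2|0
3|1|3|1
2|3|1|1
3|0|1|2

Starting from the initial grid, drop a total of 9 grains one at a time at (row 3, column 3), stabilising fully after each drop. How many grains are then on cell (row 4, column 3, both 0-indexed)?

3

0) 0|3|2|3
2|3|3|0
2|2|2|0
3|1|3|1
2|3|1|1
3|0|1|2
1) 0|3|2|3
2|3|3|0
2|2|2|0
3|1|3|2
2|3|1|1
3|0|1|2
2) 0|3|2|3
2|3|3|0
2|2|2|0
3|1|3|3
2|3|1|1
3|0|1|2
3) 0|3|2|3
2|3|3|0
2|2|3|1
3|2|0|1
2|3|2|2
3|0|1|2
4) 0|3|2|3
2|3|3|0
2|2|3|1
3|2|0|2
2|3|2|2
3|0|1|2
5) 0|3|2|3
2|3|3|0
2|2|3|1
3|2|0|3
2|3|2|2
3|0|1|2
6) 0|3|2|3
2|3|3|0
2|2|3|2
3|2|1|0
2|3|2|3
3|0|1|2
7) 0|3|2|3
2|3|3|0
2|2|3|2
3|2|1|1
2|3|2|3
3|0|1|2
8) 0|3|2|3
2|3|3|0
2|2|3|2
3|2|1|2
2|3|2|3
3|0|1|2
9) 0|3|2|3
2|3|3|0
2|2|3|2
3|2|1|3
2|3|2|3
3|0|1|2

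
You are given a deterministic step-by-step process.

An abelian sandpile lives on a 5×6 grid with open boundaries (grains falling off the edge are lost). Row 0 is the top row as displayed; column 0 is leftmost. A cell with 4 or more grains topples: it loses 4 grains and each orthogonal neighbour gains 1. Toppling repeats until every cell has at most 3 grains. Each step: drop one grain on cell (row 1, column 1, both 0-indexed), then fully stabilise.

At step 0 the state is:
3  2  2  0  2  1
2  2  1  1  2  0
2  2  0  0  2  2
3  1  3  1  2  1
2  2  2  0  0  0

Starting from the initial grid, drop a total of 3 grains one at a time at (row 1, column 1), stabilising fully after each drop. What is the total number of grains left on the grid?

46

step 0: 3  2  2  0  2  1
2  2  1  1  2  0
2  2  0  0  2  2
3  1  3  1  2  1
2  2  2  0  0  0
step 1: 3  2  2  0  2  1
2  3  1  1  2  0
2  2  0  0  2  2
3  1  3  1  2  1
2  2  2  0  0  0
step 2: 3  3  2  0  2  1
3  0  2  1  2  0
2  3  0  0  2  2
3  1  3  1  2  1
2  2  2  0  0  0
step 3: 3  3  2  0  2  1
3  1  2  1  2  0
2  3  0  0  2  2
3  1  3  1  2  1
2  2  2  0  0  0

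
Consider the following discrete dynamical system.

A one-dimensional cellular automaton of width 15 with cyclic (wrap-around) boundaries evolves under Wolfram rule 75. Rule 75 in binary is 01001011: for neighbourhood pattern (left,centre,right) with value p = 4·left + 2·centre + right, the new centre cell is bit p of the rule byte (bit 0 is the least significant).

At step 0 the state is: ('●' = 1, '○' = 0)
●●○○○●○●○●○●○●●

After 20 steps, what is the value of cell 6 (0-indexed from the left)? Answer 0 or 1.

gen 0: ●●○○○●○●○●○●○●●
gen 1: ○●○●●○○○○○○○○●○
gen 2: ●○○●●○●●●●●●●○○
gen 3: ○○●●●○●○○○○○●○●
gen 4: ○●●○●○○○●●●●○○○
gen 5: ●●●○○○●●●○○●○●●
gen 6: ○○●○●●●○●○●○○●○
gen 7: ●●○○●○●○○○○○●○○
gen 8: ●●○●○○○○●●●●○○●
gen 9: ○●○○○●●●●○○●○●●
gen 10: ○○○●●●○○●○●○○●●
gen 11: ○●●●○●○●○○○○●●●
gen 12: ○●○●○○○○○●●●●○●
gen 13: ○○○○○●●●●●○○●○○
gen 14: ●●●●●●○○○●○●○○●
gen 15: ○○○○○●○●●○○○○●●
gen 16: ○●●●●○○●●○●●●●●
gen 17: ○●○○●○●●●○●○○○●
gen 18: ○○○●○○●○●○○○●●○
gen 19: ●●●○○●○○○○●●●●○
gen 20: ●○●○●○○●●●●○○●○

0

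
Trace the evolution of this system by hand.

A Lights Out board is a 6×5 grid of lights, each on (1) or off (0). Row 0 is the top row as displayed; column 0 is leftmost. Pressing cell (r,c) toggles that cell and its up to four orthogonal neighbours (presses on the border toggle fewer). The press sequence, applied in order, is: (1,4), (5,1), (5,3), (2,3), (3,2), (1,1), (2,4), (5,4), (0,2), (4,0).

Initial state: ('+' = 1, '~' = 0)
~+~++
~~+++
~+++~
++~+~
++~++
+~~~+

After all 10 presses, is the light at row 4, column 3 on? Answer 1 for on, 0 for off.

[0] ~+~++
~~+++
~+++~
++~+~
++~++
+~~~+
[1] ~+~+~
~~+~~
~++++
++~+~
++~++
+~~~+
[2] ~+~+~
~~+~~
~++++
++~+~
+~~++
~++~+
[3] ~+~+~
~~+~~
~++++
++~+~
+~~~+
~+~+~
[4] ~+~+~
~~++~
~+~~~
++~~~
+~~~+
~+~+~
[5] ~+~+~
~~++~
~++~~
+~++~
+~+~+
~+~+~
[6] ~~~+~
++~+~
~~+~~
+~++~
+~+~+
~+~+~
[7] ~~~+~
++~++
~~+++
+~+++
+~+~+
~+~+~
[8] ~~~+~
++~++
~~+++
+~+++
+~+~~
~+~~+
[9] ~++~~
+++++
~~+++
+~+++
+~+~~
~+~~+
[10] ~++~~
+++++
~~+++
~~+++
~++~~
++~~+

0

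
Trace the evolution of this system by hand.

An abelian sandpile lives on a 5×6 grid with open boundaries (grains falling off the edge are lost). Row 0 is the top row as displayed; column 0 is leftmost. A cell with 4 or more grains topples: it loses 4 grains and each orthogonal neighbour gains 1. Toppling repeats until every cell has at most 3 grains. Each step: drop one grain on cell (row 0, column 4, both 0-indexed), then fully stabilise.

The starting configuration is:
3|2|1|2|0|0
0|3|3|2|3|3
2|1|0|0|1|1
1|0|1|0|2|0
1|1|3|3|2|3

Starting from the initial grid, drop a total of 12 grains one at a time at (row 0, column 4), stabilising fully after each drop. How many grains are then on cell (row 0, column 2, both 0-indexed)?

3

0) 3|2|1|2|0|0
0|3|3|2|3|3
2|1|0|0|1|1
1|0|1|0|2|0
1|1|3|3|2|3
1) 3|2|1|2|1|0
0|3|3|2|3|3
2|1|0|0|1|1
1|0|1|0|2|0
1|1|3|3|2|3
2) 3|2|1|2|2|0
0|3|3|2|3|3
2|1|0|0|1|1
1|0|1|0|2|0
1|1|3|3|2|3
3) 3|2|1|2|3|0
0|3|3|2|3|3
2|1|0|0|1|1
1|0|1|0|2|0
1|1|3|3|2|3
4) 3|2|1|3|1|2
0|3|3|3|1|0
2|1|0|0|2|2
1|0|1|0|2|0
1|1|3|3|2|3
5) 3|2|1|3|2|2
0|3|3|3|1|0
2|1|0|0|2|2
1|0|1|0|2|0
1|1|3|3|2|3
6) 3|2|1|3|3|2
0|3|3|3|1|0
2|1|0|0|2|2
1|0|1|0|2|0
1|1|3|3|2|3
7) 3|3|3|1|1|3
1|0|1|1|3|0
2|2|1|1|2|2
1|0|1|0|2|0
1|1|3|3|2|3
8) 3|3|3|1|2|3
1|0|1|1|3|0
2|2|1|1|2|2
1|0|1|0|2|0
1|1|3|3|2|3
9) 3|3|3|1|3|3
1|0|1|1|3|0
2|2|1|1|2|2
1|0|1|0|2|0
1|1|3|3|2|3
10) 3|3|3|2|2|0
1|0|1|2|0|2
2|2|1|1|3|2
1|0|1|0|2|0
1|1|3|3|2|3
11) 3|3|3|2|3|0
1|0|1|2|0|2
2|2|1|1|3|2
1|0|1|0|2|0
1|1|3|3|2|3
12) 3|3|3|3|0|1
1|0|1|2|1|2
2|2|1|1|3|2
1|0|1|0|2|0
1|1|3|3|2|3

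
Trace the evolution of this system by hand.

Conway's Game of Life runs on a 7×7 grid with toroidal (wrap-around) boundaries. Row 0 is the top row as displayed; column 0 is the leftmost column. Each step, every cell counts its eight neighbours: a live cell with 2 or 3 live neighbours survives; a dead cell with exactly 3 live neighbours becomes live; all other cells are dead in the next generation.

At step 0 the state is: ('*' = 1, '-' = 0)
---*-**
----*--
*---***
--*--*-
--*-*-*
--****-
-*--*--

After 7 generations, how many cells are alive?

k=0  ---*-**
----*--
*---***
--*--*-
--*-*-*
--****-
-*--*--
k=1  ---*-*-
*--*---
---**-*
**-----
-**---*
-**----
------*
k=2  ----*-*
--**-**
-****-*
-*-*-**
-------
-**----
--*----
k=3  --*-*-*
-*----*
-*-----
-*-*-**
**-----
-**----
-***---
k=4  -----*-
-**--*-
-*---**
-*----*
------*
---*---
*------
k=5  -*----*
***-**-
-*---**
------*
*------
-------
-------
k=6  -**--**
--*-*--
-**-*--
-----**
-------
-------
-------
k=7  -***-*-
*---*--
-**-*--
-----*-
-------
-------
-------

10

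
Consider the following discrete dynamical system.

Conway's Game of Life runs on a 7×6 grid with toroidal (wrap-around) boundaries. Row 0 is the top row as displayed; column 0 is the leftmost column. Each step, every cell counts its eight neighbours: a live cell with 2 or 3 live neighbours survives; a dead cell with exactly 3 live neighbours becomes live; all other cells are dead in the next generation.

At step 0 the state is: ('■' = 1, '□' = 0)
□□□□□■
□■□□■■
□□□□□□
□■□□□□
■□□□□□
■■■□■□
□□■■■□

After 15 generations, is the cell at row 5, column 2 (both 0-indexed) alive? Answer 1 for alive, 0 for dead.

t=0: □□□□□■
□■□□■■
□□□□□□
□■□□□□
■□□□□□
■■■□■□
□□■■■□
t=1: ■□■□□■
■□□□■■
■□□□□□
□□□□□□
■□■□□■
■□■□■□
■□■□■□
t=2: □□□□□□
□□□□■□
■□□□□□
■■□□□■
■□□■□■
■□■□■□
■□■□■□
t=3: □□□■□■
□□□□□□
■■□□□□
□■□□■□
□□■■□□
■□■□■□
□□□□□□
t=4: □□□□□□
■□□□□□
■■□□□□
■■□■□□
□□■□■■
□■■□□□
□□□■■■
t=5: □□□□■■
■■□□□□
□□■□□■
□□□■■□
□□□□■■
■■■□□□
□□■■■□
t=6: ■■■□■■
■■□□■□
■■■■■■
□□□■□□
■■■□■■
■■■□□□
■□■□■□
t=7: □□■□■□
□□□□□□
□□□□□□
□□□□□□
□□□□■■
□□□□■□
□□□□■□
t=8: □□□■□□
□□□□□□
□□□□□□
□□□□□□
□□□□■■
□□□■■□
□□□□■■
t=9: □□□□■□
□□□□□□
□□□□□□
□□□□□□
□□□■■■
□□□■□□
□□□□□■
t=10: □□□□□□
□□□□□□
□□□□□□
□□□□■□
□□□■■□
□□□■□■
□□□□■□
t=11: □□□□□□
□□□□□□
□□□□□□
□□□■■□
□□□■□■
□□□■□■
□□□□■□
t=12: □□□□□□
□□□□□□
□□□□□□
□□□■■□
□□■■□■
□□□■□■
□□□□■□
t=13: □□□□□□
□□□□□□
□□□□□□
□□■■■□
□□■□□■
□□■■□■
□□□□■□
t=14: □□□□□□
□□□□□□
□□□■□□
□□■■■□
□■□□□■
□□■■□■
□□□■■□
t=15: □□□□□□
□□□□□□
□□■■■□
□□■■■□
■■□□□■
■□■■□■
□□■■■□

1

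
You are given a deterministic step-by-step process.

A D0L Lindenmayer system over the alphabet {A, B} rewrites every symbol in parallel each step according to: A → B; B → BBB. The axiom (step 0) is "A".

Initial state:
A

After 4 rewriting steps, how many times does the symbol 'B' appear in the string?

[0] A
[1] B
[2] BBB
[3] BBBBBBBBB
[4] BBBBBBBBBBBBBBBBBBBBBBBBBBB

27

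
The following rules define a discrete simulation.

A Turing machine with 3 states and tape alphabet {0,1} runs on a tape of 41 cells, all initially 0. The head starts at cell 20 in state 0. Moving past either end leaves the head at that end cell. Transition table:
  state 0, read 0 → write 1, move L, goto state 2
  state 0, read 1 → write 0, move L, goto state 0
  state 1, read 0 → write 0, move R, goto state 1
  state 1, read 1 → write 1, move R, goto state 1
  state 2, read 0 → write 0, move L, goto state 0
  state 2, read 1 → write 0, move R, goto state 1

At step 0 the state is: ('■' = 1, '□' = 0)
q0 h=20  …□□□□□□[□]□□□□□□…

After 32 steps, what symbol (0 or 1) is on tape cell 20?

1

k=0  q0 h=20  …□□□□□□[□]□□□□□□…
k=1  q2 h=19  …□□□□□□[□]■□□□□□…
k=2  q0 h=18  …□□□□□□[□]□■□□□□…
k=3  q2 h=17  …□□□□□□[□]■□■□□□…
k=4  q0 h=16  …□□□□□□[□]□■□■□□…
k=5  q2 h=15  …□□□□□□[□]■□■□■□…
k=6  q0 h=14  …□□□□□□[□]□■□■□■…
k=7  q2 h=13  …□□□□□□[□]■□■□■□…
k=8  q0 h=12  …□□□□□□[□]□■□■□■…
k=9  q2 h=11  …□□□□□□[□]■□■□■□…
k=10  q0 h=10  …□□□□□□[□]□■□■□■…
k=11  q2 h= 9  …□□□□□□[□]■□■□■□…
k=12  q0 h= 8  …□□□□□□[□]□■□■□■…
k=13  q2 h= 7  …□□□□□□[□]■□■□■□…
k=14  q0 h= 6  |□□□□□□[□]□■□■□■…
k=15  q2 h= 5  |□□□□□[□]■□■□■□…
k=16  q0 h= 4  |□□□□[□]□■□■□■…
k=17  q2 h= 3  |□□□[□]■□■□■□…
k=18  q0 h= 2  |□□[□]□■□■□■…
k=19  q2 h= 1  |□[□]■□■□■□…
k=20  q0 h= 0  |[□]□■□■□■…
k=21  q2 h= 0  |[■]□■□■□■…
k=22  q1 h= 1  |□[□]■□■□■□…
k=23  q1 h= 2  |□□[■]□■□■□■…
k=24  q1 h= 3  |□□■[□]■□■□■□…
k=25  q1 h= 4  |□□■□[■]□■□■□■…
k=26  q1 h= 5  |□□■□■[□]■□■□■□…
k=27  q1 h= 6  |□□■□■□[■]□■□■□■…
k=28  q1 h= 7  …□■□■□■[□]■□■□■□…
k=29  q1 h= 8  …■□■□■□[■]□■□■□■…
k=30  q1 h= 9  …□■□■□■[□]■□■□■□…
k=31  q1 h=10  …■□■□■□[■]□■□■□■…
k=32  q1 h=11  …□■□■□■[□]■□■□■□…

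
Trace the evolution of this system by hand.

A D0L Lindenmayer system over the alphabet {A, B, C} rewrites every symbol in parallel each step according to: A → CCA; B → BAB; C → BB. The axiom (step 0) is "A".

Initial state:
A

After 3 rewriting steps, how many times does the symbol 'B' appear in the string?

12

k=0  A
k=1  CCA
k=2  BBBBCCA
k=3  BABBABBABBABBBBBCCA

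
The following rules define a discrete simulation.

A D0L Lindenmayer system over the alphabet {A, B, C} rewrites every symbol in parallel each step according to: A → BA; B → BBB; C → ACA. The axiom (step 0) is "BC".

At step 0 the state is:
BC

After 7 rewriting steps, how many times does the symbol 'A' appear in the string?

14

[0] BC
[1] BBBACA
[2] BBBBBBBBBBAACABA
[3] BBBBBBBBBBBBBBBBBBBBBBBBBBBBBBBABAACABABBBBA
[4] BBBBBBBBBBBBBBBBBBBBBBBBBBBBBBBBBBBBBBBBBBBBBBBBBBBBBBBBBB…BBBBBBBBBBBBBBBBBBBBBBBBBBABBBBABAACABABBBBABBBBBBBBBBBBBA  (len 126)
[5] BBBBBBBBBBBBBBBBBBBBBBBBBBBBBBBBBBBBBBBBBBBBBBBBBBBBBBBBBB…BBABBBBBBBBBBBBBABBBBBBBBBBBBBBBBBBBBBBBBBBBBBBBBBBBBBBBBA  (len 370)
[6] BBBBBBBBBBBBBBBBBBBBBBBBBBBBBBBBBBBBBBBBBBBBBBBBBBBBBBBBBB…BBBBBBBBBBBBBBBBBBBBBBBBBBBBBBBBBBBBBBBBBBBBBBBBBBBBBBBBBA  (len 1100)
[7] BBBBBBBBBBBBBBBBBBBBBBBBBBBBBBBBBBBBBBBBBBBBBBBBBBBBBBBBBB…BBBBBBBBBBBBBBBBBBBBBBBBBBBBBBBBBBBBBBBBBBBBBBBBBBBBBBBBBA  (len 3288)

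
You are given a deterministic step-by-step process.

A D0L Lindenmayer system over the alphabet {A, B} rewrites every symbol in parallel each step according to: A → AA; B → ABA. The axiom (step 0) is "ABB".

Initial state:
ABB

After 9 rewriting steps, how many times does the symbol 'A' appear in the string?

0) ABB
1) AAABAABA
2) AAAAAAABAAAAAABAAA
3) AAAAAAAAAAAAAAABAAAAAAAAAAAAAABAAAAAAA
4) AAAAAAAAAAAAAAAAAAAAAAAAAAAAAAABAAAAAAAAAAAAAAAAAAAAAAAAAAAAAABAAAAAAAAAAAAAAA
5) AAAAAAAAAAAAAAAAAAAAAAAAAAAAAAAAAAAAAAAAAAAAAAAAAAAAAAAAAA…AAAAAAAAAAAAAAAAAAAAAAAAAABAAAAAAAAAAAAAAAAAAAAAAAAAAAAAAA  (len 158)
6) AAAAAAAAAAAAAAAAAAAAAAAAAAAAAAAAAAAAAAAAAAAAAAAAAAAAAAAAAA…AAAAAAAAAAAAAAAAAAAAAAAAAAAAAAAAAAAAAAAAAAAAAAAAAAAAAAAAAA  (len 318)
7) AAAAAAAAAAAAAAAAAAAAAAAAAAAAAAAAAAAAAAAAAAAAAAAAAAAAAAAAAA…AAAAAAAAAAAAAAAAAAAAAAAAAAAAAAAAAAAAAAAAAAAAAAAAAAAAAAAAAA  (len 638)
8) AAAAAAAAAAAAAAAAAAAAAAAAAAAAAAAAAAAAAAAAAAAAAAAAAAAAAAAAAA…AAAAAAAAAAAAAAAAAAAAAAAAAAAAAAAAAAAAAAAAAAAAAAAAAAAAAAAAAA  (len 1278)
9) AAAAAAAAAAAAAAAAAAAAAAAAAAAAAAAAAAAAAAAAAAAAAAAAAAAAAAAAAA…AAAAAAAAAAAAAAAAAAAAAAAAAAAAAAAAAAAAAAAAAAAAAAAAAAAAAAAAAA  (len 2558)

2556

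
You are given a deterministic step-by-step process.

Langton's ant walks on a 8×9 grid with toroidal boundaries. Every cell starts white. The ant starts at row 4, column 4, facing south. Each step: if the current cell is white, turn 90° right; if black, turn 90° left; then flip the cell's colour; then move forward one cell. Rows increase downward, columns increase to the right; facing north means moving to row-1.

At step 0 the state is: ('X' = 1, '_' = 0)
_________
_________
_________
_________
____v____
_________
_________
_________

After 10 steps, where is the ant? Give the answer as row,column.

3,5

gen 0: _________
_________
_________
_________
____v____
_________
_________
_________
gen 1: _________
_________
_________
_________
___<X____
_________
_________
_________
gen 2: _________
_________
_________
___^_____
___XX____
_________
_________
_________
gen 3: _________
_________
_________
___X>____
___XX____
_________
_________
_________
gen 4: _________
_________
_________
___XX____
___Xv____
_________
_________
_________
gen 5: _________
_________
_________
___XX____
___X_>___
_________
_________
_________
gen 6: _________
_________
_________
___XX____
___X_X___
_____v___
_________
_________
gen 7: _________
_________
_________
___XX____
___X_X___
____<X___
_________
_________
gen 8: _________
_________
_________
___XX____
___X^X___
____XX___
_________
_________
gen 9: _________
_________
_________
___XX____
___XX>___
____XX___
_________
_________
gen 10: _________
_________
_________
___XX^___
___XX____
____XX___
_________
_________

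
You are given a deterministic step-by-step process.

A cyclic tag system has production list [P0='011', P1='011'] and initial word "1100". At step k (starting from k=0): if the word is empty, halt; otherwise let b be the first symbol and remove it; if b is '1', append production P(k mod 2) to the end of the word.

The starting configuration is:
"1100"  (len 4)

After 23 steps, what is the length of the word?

k=0  "1100"  (len 4)
k=1  "100011"  (len 6)
k=2  "00011011"  (len 8)
k=3  "0011011"  (len 7)
k=4  "011011"  (len 6)
k=5  "11011"  (len 5)
k=6  "1011011"  (len 7)
k=7  "011011011"  (len 9)
k=8  "11011011"  (len 8)
k=9  "1011011011"  (len 10)
k=10  "011011011011"  (len 12)
k=11  "11011011011"  (len 11)
k=12  "1011011011011"  (len 13)
k=13  "011011011011011"  (len 15)
k=14  "11011011011011"  (len 14)
k=15  "1011011011011011"  (len 16)
k=16  "011011011011011011"  (len 18)
k=17  "11011011011011011"  (len 17)
k=18  "1011011011011011011"  (len 19)
k=19  "011011011011011011011"  (len 21)
k=20  "11011011011011011011"  (len 20)
k=21  "1011011011011011011011"  (len 22)
k=22  "011011011011011011011011"  (len 24)
k=23  "11011011011011011011011"  (len 23)

23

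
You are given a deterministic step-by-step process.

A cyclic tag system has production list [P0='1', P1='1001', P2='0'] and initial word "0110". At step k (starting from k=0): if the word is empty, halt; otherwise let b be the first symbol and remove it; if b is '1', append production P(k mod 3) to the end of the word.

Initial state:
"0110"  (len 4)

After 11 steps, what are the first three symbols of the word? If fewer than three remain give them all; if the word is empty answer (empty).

step 0: "0110"  (len 4)
step 1: "110"  (len 3)
step 2: "101001"  (len 6)
step 3: "010010"  (len 6)
step 4: "10010"  (len 5)
step 5: "00101001"  (len 8)
step 6: "0101001"  (len 7)
step 7: "101001"  (len 6)
step 8: "010011001"  (len 9)
step 9: "10011001"  (len 8)
step 10: "00110011"  (len 8)
step 11: "0110011"  (len 7)

011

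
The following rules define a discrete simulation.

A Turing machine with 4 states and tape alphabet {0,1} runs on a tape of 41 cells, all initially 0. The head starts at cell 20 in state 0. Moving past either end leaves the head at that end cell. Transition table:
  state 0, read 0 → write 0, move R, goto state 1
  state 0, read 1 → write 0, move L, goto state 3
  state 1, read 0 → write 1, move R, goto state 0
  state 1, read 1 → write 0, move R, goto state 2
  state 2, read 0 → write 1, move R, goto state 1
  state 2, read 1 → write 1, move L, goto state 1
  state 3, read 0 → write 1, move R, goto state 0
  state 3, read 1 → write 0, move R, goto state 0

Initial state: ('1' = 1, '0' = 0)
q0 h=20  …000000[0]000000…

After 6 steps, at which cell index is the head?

t=0: q0 h=20  …000000[0]000000…
t=1: q1 h=21  …000000[0]000000…
t=2: q0 h=22  …000001[0]000000…
t=3: q1 h=23  …000010[0]000000…
t=4: q0 h=24  …000101[0]000000…
t=5: q1 h=25  …001010[0]000000…
t=6: q0 h=26  …010101[0]000000…

26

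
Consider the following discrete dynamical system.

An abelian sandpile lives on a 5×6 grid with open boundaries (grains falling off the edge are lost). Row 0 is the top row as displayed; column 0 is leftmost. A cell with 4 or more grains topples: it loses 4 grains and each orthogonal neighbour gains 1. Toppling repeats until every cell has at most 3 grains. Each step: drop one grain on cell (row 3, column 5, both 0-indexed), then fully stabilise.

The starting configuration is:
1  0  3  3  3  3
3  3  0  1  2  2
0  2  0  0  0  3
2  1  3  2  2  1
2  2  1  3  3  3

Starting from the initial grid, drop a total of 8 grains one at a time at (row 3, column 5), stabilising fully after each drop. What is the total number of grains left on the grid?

0) 1  0  3  3  3  3
3  3  0  1  2  2
0  2  0  0  0  3
2  1  3  2  2  1
2  2  1  3  3  3
1) 1  0  3  3  3  3
3  3  0  1  2  2
0  2  0  0  0  3
2  1  3  2  2  2
2  2  1  3  3  3
2) 1  0  3  3  3  3
3  3  0  1  2  2
0  2  0  0  0  3
2  1  3  2  2  3
2  2  1  3  3  3
3) 1  0  3  3  3  3
3  3  0  1  2  3
0  2  1  1  2  0
2  2  0  1  1  3
2  2  3  1  2  1
4) 1  0  3  3  3  3
3  3  0  1  2  3
0  2  1  1  2  1
2  2  0  1  2  0
2  2  3  1  2  2
5) 1  0  3  3  3  3
3  3  0  1  2  3
0  2  1  1  2  1
2  2  0  1  2  1
2  2  3  1  2  2
6) 1  0  3  3  3  3
3  3  0  1  2  3
0  2  1  1  2  1
2  2  0  1  2  2
2  2  3  1  2  2
7) 1  0  3  3  3  3
3  3  0  1  2  3
0  2  1  1  2  1
2  2  0  1  2  3
2  2  3  1  2  2
8) 1  0  3  3  3  3
3  3  0  1  2  3
0  2  1  1  2  2
2  2  0  1  3  0
2  2  3  1  2  3

54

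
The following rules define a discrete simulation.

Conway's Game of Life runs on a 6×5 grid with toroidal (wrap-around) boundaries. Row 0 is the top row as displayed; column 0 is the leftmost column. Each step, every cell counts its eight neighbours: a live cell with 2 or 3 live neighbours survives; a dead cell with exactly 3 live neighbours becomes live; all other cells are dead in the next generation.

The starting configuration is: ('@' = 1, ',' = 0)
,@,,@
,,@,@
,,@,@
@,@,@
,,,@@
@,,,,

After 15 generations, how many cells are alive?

1

gen 0: ,@,,@
,,@,@
,,@,@
@,@,@
,,,@@
@,,,,
gen 1: ,@,@@
,@@,@
,,@,@
@@@,,
,@,@,
@,,@,
gen 2: ,@,,,
,@,,@
,,,,@
@,,,@
,,,@,
@@,@,
gen 3: ,@,,@
,,,,,
,,,@@
@,,@@
,@@@,
@@,,@
gen 4: ,@,,@
@,,@@
@,,@,
@@,,,
,,,,,
,,,,@
gen 5: ,,,,,
,@@@,
,,@@,
@@,,@
@,,,,
@,,,,
gen 6: ,@@,,
,@,@,
,,,,,
@@@@@
,,,,,
,,,,,
gen 7: ,@@,,
,@,,,
,,,,,
@@@@@
@@@@@
,,,,,
gen 8: ,@@,,
,@@,,
,,,@@
,,,,,
,,,,,
,,,,@
gen 9: @@@@,
@@,,,
,,@@,
,,,,,
,,,,,
,,,,,
gen 10: @,@,@
@,,,,
,@@,,
,,,,,
,,,,,
,@@,,
gen 11: @,@@@
@,@@@
,@,,,
,,,,,
,,,,,
@@@@,
gen 12: ,,,,,
,,,,,
@@@@@
,,,,,
,@@,,
@,,,,
gen 13: ,,,,,
@@@@@
@@@@@
,,,,@
,@,,,
,@,,,
gen 14: ,,,@@
,,,,,
,,,,,
,,,,@
@,,,,
,,,,,
gen 15: ,,,,,
,,,,,
,,,,,
,,,,,
,,,,,
,,,,@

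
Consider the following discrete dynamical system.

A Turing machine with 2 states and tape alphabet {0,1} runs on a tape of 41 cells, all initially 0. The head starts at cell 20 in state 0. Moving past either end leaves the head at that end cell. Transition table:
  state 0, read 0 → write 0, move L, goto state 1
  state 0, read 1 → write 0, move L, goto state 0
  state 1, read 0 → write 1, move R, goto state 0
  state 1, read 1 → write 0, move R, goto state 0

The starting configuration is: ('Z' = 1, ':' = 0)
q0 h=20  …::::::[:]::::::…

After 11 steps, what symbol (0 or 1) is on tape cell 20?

0

step 0: q0 h=20  …::::::[:]::::::…
step 1: q1 h=19  …::::::[:]::::::…
step 2: q0 h=20  …:::::Z[:]::::::…
step 3: q1 h=19  …::::::[Z]::::::…
step 4: q0 h=20  …::::::[:]::::::…
step 5: q1 h=19  …::::::[:]::::::…
step 6: q0 h=20  …:::::Z[:]::::::…
step 7: q1 h=19  …::::::[Z]::::::…
step 8: q0 h=20  …::::::[:]::::::…
step 9: q1 h=19  …::::::[:]::::::…
step 10: q0 h=20  …:::::Z[:]::::::…
step 11: q1 h=19  …::::::[Z]::::::…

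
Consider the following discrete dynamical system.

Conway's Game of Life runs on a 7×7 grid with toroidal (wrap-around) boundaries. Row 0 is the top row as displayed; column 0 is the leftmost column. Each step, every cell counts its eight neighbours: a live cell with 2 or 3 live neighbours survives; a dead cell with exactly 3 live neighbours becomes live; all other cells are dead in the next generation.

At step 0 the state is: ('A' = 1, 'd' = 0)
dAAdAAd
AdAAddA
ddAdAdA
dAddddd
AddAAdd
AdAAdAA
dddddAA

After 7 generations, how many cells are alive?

k=0  dAAdAAd
AdAAddA
ddAdAdA
dAddddd
AddAAdd
AdAAdAA
dddddAA
k=1  dAAdAdd
AdddddA
ddAddAA
AAAdAAd
AddAAAd
AAAAddd
ddddddd
k=2  AAddddd
AdAAddA
ddAAAdd
AdAdddd
dddddAd
AAAAddA
Adddddd
k=3  ddAdddd
AdddAdA
AdddAdA
dAAdAdd
dddAddd
AAAdddA
ddddddd
k=4  ddddddd
AAdAddA
ddddAdA
AAAdAAd
dddAddd
AAAdddd
AdAdddd
k=5  ddAdddA
AddddAA
ddddAdd
AAAdAAA
dddAAdA
AdAAddd
AdAdddd
k=6  dddddAd
AddddAA
dddAAdd
AAAdddA
ddddddd
AdAdAdA
AdAdddA
k=7  dAdddAd
dddddAA
ddAAAdd
AAAAddd
ddAAdAd
AddAdAA
AddAddd

20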